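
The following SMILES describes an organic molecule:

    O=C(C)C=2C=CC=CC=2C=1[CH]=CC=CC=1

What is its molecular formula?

Walk through each heavy atom and fill implicit hydrogens from standard valence (C 4, N 3, O 2, S 2, halogen 1):
  atom 1: O, bond orders sum to 2 (valence 2) → 0 H
  atom 2: C, bond orders sum to 4 (valence 4) → 0 H
  atom 3: C, bond orders sum to 1 (valence 4) → 3 H
  atom 4: C, bond orders sum to 4 (valence 4) → 0 H
  atom 5: C, bond orders sum to 3 (valence 4) → 1 H
  atom 6: C, bond orders sum to 3 (valence 4) → 1 H
  atom 7: C, bond orders sum to 3 (valence 4) → 1 H
  atom 8: C, bond orders sum to 3 (valence 4) → 1 H
  atom 9: C, bond orders sum to 4 (valence 4) → 0 H
  atom 10: C, bond orders sum to 4 (valence 4) → 0 H
  atom 11: C with explicit H count 1
  atom 12: C, bond orders sum to 3 (valence 4) → 1 H
  atom 13: C, bond orders sum to 3 (valence 4) → 1 H
  atom 14: C, bond orders sum to 3 (valence 4) → 1 H
  atom 15: C, bond orders sum to 3 (valence 4) → 1 H
Totals → C:14, H:12, O:1.
In Hill order: C14H12O.

C14H12O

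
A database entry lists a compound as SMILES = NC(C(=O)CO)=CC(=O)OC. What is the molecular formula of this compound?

Walk through each heavy atom and fill implicit hydrogens from standard valence (C 4, N 3, O 2, S 2, halogen 1):
  atom 1: N, bond orders sum to 1 (valence 3) → 2 H
  atom 2: C, bond orders sum to 4 (valence 4) → 0 H
  atom 3: C, bond orders sum to 4 (valence 4) → 0 H
  atom 4: O, bond orders sum to 2 (valence 2) → 0 H
  atom 5: C, bond orders sum to 2 (valence 4) → 2 H
  atom 6: O, bond orders sum to 1 (valence 2) → 1 H
  atom 7: C, bond orders sum to 3 (valence 4) → 1 H
  atom 8: C, bond orders sum to 4 (valence 4) → 0 H
  atom 9: O, bond orders sum to 2 (valence 2) → 0 H
  atom 10: O, bond orders sum to 2 (valence 2) → 0 H
  atom 11: C, bond orders sum to 1 (valence 4) → 3 H
Totals → C:6, H:9, N:1, O:4.
In Hill order: C6H9NO4.

C6H9NO4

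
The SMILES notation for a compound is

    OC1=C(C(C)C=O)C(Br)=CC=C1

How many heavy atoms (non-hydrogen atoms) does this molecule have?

12

Every atom symbol written in the SMILES (organic subset) is one heavy atom; implicit H are not written.
Heavy atoms by element → Br:1, C:9, O:2.
Total: 12.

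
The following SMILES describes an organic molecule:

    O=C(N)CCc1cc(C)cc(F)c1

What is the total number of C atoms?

10

Count every carbon token in the SMILES (each C, including those in ring-closure positions and inside branches).
Carbon count: 10.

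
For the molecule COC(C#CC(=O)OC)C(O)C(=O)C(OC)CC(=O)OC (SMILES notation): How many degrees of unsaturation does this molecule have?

5

Degree of unsaturation = (number of rings) + (number of π bonds).
Ring closures in the SMILES: 0.
π bonds: 3 double bonds (each 1 DoU), 1 triple bond (each 2 DoU) → 5 DoU from unsaturation.
Total DoU = 0 + 5 = 5.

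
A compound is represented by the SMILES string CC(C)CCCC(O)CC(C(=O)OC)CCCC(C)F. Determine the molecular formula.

Walk through each heavy atom and fill implicit hydrogens from standard valence (C 4, N 3, O 2, S 2, halogen 1):
  atom 1: C, bond orders sum to 1 (valence 4) → 3 H
  atom 2: C, bond orders sum to 3 (valence 4) → 1 H
  atom 3: C, bond orders sum to 1 (valence 4) → 3 H
  atom 4: C, bond orders sum to 2 (valence 4) → 2 H
  atom 5: C, bond orders sum to 2 (valence 4) → 2 H
  atom 6: C, bond orders sum to 2 (valence 4) → 2 H
  atom 7: C, bond orders sum to 3 (valence 4) → 1 H
  atom 8: O, bond orders sum to 1 (valence 2) → 1 H
  atom 9: C, bond orders sum to 2 (valence 4) → 2 H
  atom 10: C, bond orders sum to 3 (valence 4) → 1 H
  atom 11: C, bond orders sum to 4 (valence 4) → 0 H
  atom 12: O, bond orders sum to 2 (valence 2) → 0 H
  atom 13: O, bond orders sum to 2 (valence 2) → 0 H
  atom 14: C, bond orders sum to 1 (valence 4) → 3 H
  atom 15: C, bond orders sum to 2 (valence 4) → 2 H
  atom 16: C, bond orders sum to 2 (valence 4) → 2 H
  atom 17: C, bond orders sum to 2 (valence 4) → 2 H
  atom 18: C, bond orders sum to 3 (valence 4) → 1 H
  atom 19: C, bond orders sum to 1 (valence 4) → 3 H
  atom 20: F (halogen, monovalent) → 0 H
Totals → C:16, H:31, F:1, O:3.
In Hill order: C16H31FO3.

C16H31FO3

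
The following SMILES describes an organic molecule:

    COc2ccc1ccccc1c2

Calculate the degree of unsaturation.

Molecular formula: C11H10O.
DoU = (2C + 2 + N − H − X) / 2, where X is the halogen count and O/S are ignored.
    = (2·11 + 2 + 0 − 10 − 0) / 2 = 14 / 2 = 7.

7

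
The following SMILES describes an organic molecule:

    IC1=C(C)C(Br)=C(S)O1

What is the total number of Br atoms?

Scan the SMILES for Br atoms (remember two-letter symbols like Cl and Br are single atoms).
Bromine count: 1.

1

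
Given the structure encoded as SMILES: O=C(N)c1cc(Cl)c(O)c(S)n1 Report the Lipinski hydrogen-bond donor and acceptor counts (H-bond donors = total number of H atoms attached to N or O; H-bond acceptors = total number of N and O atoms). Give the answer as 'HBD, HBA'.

Donors: find every N or O and count the H atoms it carries.
  atom 1 (O): bond orders sum to 2 → 0 H
  atom 3 (N): bond orders sum to 1 → 2 H
  atom 9 (O): bond orders sum to 1 → 1 H
  atom 12 (N): bond orders sum to 3 → 0 H
Lipinski HBD = 3.
Acceptors: N atoms = 2, O atoms = 2 → HBA = 4.

3, 4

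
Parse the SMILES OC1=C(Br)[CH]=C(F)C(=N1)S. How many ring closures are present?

In SMILES, each pair of matching ring-closure digits denotes one ring-closing bond; the number of such bonds equals the number of independent rings.
Ring-closure bonds here: 1.

1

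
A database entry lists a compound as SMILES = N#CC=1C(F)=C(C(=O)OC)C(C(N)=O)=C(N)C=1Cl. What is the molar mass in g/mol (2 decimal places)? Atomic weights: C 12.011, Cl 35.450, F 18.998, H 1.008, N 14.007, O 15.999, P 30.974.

First, the molecular formula is C10H7ClFN3O3 (counting implicit H from valence).
  C: 10 × 12.011 = 120.110
  Cl: 1 × 35.450 = 35.450
  F: 1 × 18.998 = 18.998
  H: 7 × 1.008 = 7.056
  N: 3 × 14.007 = 42.021
  O: 3 × 15.999 = 47.997
Sum: 10×12.011 + 1×35.450 + 1×18.998 + 7×1.008 + 3×14.007 + 3×15.999 = 271.632 → 271.63 g/mol.

271.63 g/mol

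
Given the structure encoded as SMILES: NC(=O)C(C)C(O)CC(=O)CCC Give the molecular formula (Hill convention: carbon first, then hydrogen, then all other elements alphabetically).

Walk through each heavy atom and fill implicit hydrogens from standard valence (C 4, N 3, O 2, S 2, halogen 1):
  atom 1: N, bond orders sum to 1 (valence 3) → 2 H
  atom 2: C, bond orders sum to 4 (valence 4) → 0 H
  atom 3: O, bond orders sum to 2 (valence 2) → 0 H
  atom 4: C, bond orders sum to 3 (valence 4) → 1 H
  atom 5: C, bond orders sum to 1 (valence 4) → 3 H
  atom 6: C, bond orders sum to 3 (valence 4) → 1 H
  atom 7: O, bond orders sum to 1 (valence 2) → 1 H
  atom 8: C, bond orders sum to 2 (valence 4) → 2 H
  atom 9: C, bond orders sum to 4 (valence 4) → 0 H
  atom 10: O, bond orders sum to 2 (valence 2) → 0 H
  atom 11: C, bond orders sum to 2 (valence 4) → 2 H
  atom 12: C, bond orders sum to 2 (valence 4) → 2 H
  atom 13: C, bond orders sum to 1 (valence 4) → 3 H
Totals → C:9, H:17, N:1, O:3.
In Hill order: C9H17NO3.

C9H17NO3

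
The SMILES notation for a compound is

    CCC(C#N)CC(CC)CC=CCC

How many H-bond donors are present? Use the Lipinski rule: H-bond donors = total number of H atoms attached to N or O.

0

Donors: find every N or O and count the H atoms it carries.
  atom 5 (N): bond orders sum to 3 → 0 H
Lipinski HBD = 0.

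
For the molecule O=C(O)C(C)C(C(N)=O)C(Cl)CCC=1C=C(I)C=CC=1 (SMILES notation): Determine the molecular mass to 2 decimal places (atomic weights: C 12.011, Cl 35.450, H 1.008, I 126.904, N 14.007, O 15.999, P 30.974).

409.65 g/mol

First, the molecular formula is C14H17ClINO3 (counting implicit H from valence).
  C: 14 × 12.011 = 168.154
  Cl: 1 × 35.450 = 35.450
  H: 17 × 1.008 = 17.136
  I: 1 × 126.904 = 126.904
  N: 1 × 14.007 = 14.007
  O: 3 × 15.999 = 47.997
Sum: 14×12.011 + 1×35.450 + 17×1.008 + 1×126.904 + 1×14.007 + 3×15.999 = 409.648 → 409.65 g/mol.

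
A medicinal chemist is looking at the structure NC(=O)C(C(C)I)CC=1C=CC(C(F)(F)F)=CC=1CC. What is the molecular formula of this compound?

C14H17F3INO

Walk through each heavy atom and fill implicit hydrogens from standard valence (C 4, N 3, O 2, S 2, halogen 1):
  atom 1: N, bond orders sum to 1 (valence 3) → 2 H
  atom 2: C, bond orders sum to 4 (valence 4) → 0 H
  atom 3: O, bond orders sum to 2 (valence 2) → 0 H
  atom 4: C, bond orders sum to 3 (valence 4) → 1 H
  atom 5: C, bond orders sum to 3 (valence 4) → 1 H
  atom 6: C, bond orders sum to 1 (valence 4) → 3 H
  atom 7: I (halogen, monovalent) → 0 H
  atom 8: C, bond orders sum to 2 (valence 4) → 2 H
  atom 9: C, bond orders sum to 4 (valence 4) → 0 H
  atom 10: C, bond orders sum to 3 (valence 4) → 1 H
  atom 11: C, bond orders sum to 3 (valence 4) → 1 H
  atom 12: C, bond orders sum to 4 (valence 4) → 0 H
  atom 13: C, bond orders sum to 4 (valence 4) → 0 H
  atom 14: F (halogen, monovalent) → 0 H
  atom 15: F (halogen, monovalent) → 0 H
  atom 16: F (halogen, monovalent) → 0 H
  atom 17: C, bond orders sum to 3 (valence 4) → 1 H
  atom 18: C, bond orders sum to 4 (valence 4) → 0 H
  atom 19: C, bond orders sum to 2 (valence 4) → 2 H
  atom 20: C, bond orders sum to 1 (valence 4) → 3 H
Totals → C:14, H:17, F:3, I:1, N:1, O:1.
In Hill order: C14H17F3INO.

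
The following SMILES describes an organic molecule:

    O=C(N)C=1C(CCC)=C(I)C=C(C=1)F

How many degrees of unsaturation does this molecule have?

Degree of unsaturation = (number of rings) + (number of π bonds).
Ring closures in the SMILES: 1.
π bonds: 4 double bonds (each 1 DoU) → 4 DoU from unsaturation.
Total DoU = 1 + 4 = 5.

5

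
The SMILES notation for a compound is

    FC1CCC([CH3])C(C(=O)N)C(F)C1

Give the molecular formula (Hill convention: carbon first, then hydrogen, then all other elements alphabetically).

Walk through each heavy atom and fill implicit hydrogens from standard valence (C 4, N 3, O 2, S 2, halogen 1):
  atom 1: F (halogen, monovalent) → 0 H
  atom 2: C, bond orders sum to 3 (valence 4) → 1 H
  atom 3: C, bond orders sum to 2 (valence 4) → 2 H
  atom 4: C, bond orders sum to 2 (valence 4) → 2 H
  atom 5: C, bond orders sum to 3 (valence 4) → 1 H
  atom 6: C with explicit H count 3
  atom 7: C, bond orders sum to 3 (valence 4) → 1 H
  atom 8: C, bond orders sum to 4 (valence 4) → 0 H
  atom 9: O, bond orders sum to 2 (valence 2) → 0 H
  atom 10: N, bond orders sum to 1 (valence 3) → 2 H
  atom 11: C, bond orders sum to 3 (valence 4) → 1 H
  atom 12: F (halogen, monovalent) → 0 H
  atom 13: C, bond orders sum to 2 (valence 4) → 2 H
Totals → C:9, H:15, F:2, N:1, O:1.

C9H15F2NO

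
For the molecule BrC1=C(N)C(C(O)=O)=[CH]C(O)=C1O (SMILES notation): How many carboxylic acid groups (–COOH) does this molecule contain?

1

The carboxylic acid motif appears at heavy-atom position 6 in the SMILES.
Other groups present: 2 hydroxyl, 1 primary amine.
Carboxylic acid count: 1.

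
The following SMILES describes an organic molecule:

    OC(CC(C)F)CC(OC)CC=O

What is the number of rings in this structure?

In SMILES, each pair of matching ring-closure digits denotes one ring-closing bond; the number of such bonds equals the number of independent rings.
Ring-closure bonds here: 0.

0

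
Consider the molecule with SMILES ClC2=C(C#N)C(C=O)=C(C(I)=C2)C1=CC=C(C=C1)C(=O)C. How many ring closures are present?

2

In SMILES, each pair of matching ring-closure digits denotes one ring-closing bond; the number of such bonds equals the number of independent rings.
Ring-closure bonds here: 2.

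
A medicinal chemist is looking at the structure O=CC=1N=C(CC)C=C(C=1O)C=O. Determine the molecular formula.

C9H9NO3

Walk through each heavy atom and fill implicit hydrogens from standard valence (C 4, N 3, O 2, S 2, halogen 1):
  atom 1: O, bond orders sum to 2 (valence 2) → 0 H
  atom 2: C, bond orders sum to 3 (valence 4) → 1 H
  atom 3: C, bond orders sum to 4 (valence 4) → 0 H
  atom 4: N, bond orders sum to 3 (valence 3) → 0 H
  atom 5: C, bond orders sum to 4 (valence 4) → 0 H
  atom 6: C, bond orders sum to 2 (valence 4) → 2 H
  atom 7: C, bond orders sum to 1 (valence 4) → 3 H
  atom 8: C, bond orders sum to 3 (valence 4) → 1 H
  atom 9: C, bond orders sum to 4 (valence 4) → 0 H
  atom 10: C, bond orders sum to 4 (valence 4) → 0 H
  atom 11: O, bond orders sum to 1 (valence 2) → 1 H
  atom 12: C, bond orders sum to 3 (valence 4) → 1 H
  atom 13: O, bond orders sum to 2 (valence 2) → 0 H
Totals → C:9, H:9, N:1, O:3.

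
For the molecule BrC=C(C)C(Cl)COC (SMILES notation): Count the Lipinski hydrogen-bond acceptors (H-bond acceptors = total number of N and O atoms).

N atoms: 0; O atoms: 1.
Lipinski HBA = 0 + 1 = 1.

1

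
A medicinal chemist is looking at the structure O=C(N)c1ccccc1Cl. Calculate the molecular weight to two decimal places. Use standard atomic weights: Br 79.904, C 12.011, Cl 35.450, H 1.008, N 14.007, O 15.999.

155.58 g/mol

First, the molecular formula is C7H6ClNO (counting implicit H from valence).
  C: 7 × 12.011 = 84.077
  Cl: 1 × 35.450 = 35.450
  H: 6 × 1.008 = 6.048
  N: 1 × 14.007 = 14.007
  O: 1 × 15.999 = 15.999
Sum: 7×12.011 + 1×35.450 + 6×1.008 + 1×14.007 + 1×15.999 = 155.581 → 155.58 g/mol.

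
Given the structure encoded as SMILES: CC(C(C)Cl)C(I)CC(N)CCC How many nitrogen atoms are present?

1

Scan the SMILES for N atoms (remember two-letter symbols like Cl and Br are single atoms).
Nitrogen count: 1.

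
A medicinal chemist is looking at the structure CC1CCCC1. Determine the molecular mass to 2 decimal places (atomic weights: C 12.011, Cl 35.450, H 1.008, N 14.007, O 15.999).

84.16 g/mol

First, the molecular formula is C6H12 (counting implicit H from valence).
  C: 6 × 12.011 = 72.066
  H: 12 × 1.008 = 12.096
Sum: 6×12.011 + 12×1.008 = 84.162 → 84.16 g/mol.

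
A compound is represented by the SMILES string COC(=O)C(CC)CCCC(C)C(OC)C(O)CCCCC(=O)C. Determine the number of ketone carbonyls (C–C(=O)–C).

The ketone motif appears at heavy-atom position 22 in the SMILES.
Other groups present: 1 ester, 1 ether, 1 hydroxyl.
Ketone count: 1.

1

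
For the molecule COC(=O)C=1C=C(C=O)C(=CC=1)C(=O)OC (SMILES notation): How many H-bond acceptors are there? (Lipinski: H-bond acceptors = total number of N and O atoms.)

N atoms: 0; O atoms: 5.
Lipinski HBA = 0 + 5 = 5.

5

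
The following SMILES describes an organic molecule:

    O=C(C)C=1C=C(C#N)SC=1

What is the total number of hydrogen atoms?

Walk through each heavy atom and fill implicit hydrogens from standard valence (C 4, N 3, O 2, S 2, halogen 1):
  atom 1: O, bond orders sum to 2 (valence 2) → 0 H
  atom 2: C, bond orders sum to 4 (valence 4) → 0 H
  atom 3: C, bond orders sum to 1 (valence 4) → 3 H
  atom 4: C, bond orders sum to 4 (valence 4) → 0 H
  atom 5: C, bond orders sum to 3 (valence 4) → 1 H
  atom 6: C, bond orders sum to 4 (valence 4) → 0 H
  atom 7: C, bond orders sum to 4 (valence 4) → 0 H
  atom 8: N, bond orders sum to 3 (valence 3) → 0 H
  atom 9: S, bond orders sum to 2 (valence 2) → 0 H
  atom 10: C, bond orders sum to 3 (valence 4) → 1 H
Total hydrogens: 5.

5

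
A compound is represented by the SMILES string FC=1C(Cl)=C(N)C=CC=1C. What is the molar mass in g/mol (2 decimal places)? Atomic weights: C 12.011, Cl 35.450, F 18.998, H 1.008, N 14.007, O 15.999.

First, the molecular formula is C7H7ClFN (counting implicit H from valence).
  C: 7 × 12.011 = 84.077
  Cl: 1 × 35.450 = 35.450
  F: 1 × 18.998 = 18.998
  H: 7 × 1.008 = 7.056
  N: 1 × 14.007 = 14.007
Sum: 7×12.011 + 1×35.450 + 1×18.998 + 7×1.008 + 1×14.007 = 159.588 → 159.59 g/mol.

159.59 g/mol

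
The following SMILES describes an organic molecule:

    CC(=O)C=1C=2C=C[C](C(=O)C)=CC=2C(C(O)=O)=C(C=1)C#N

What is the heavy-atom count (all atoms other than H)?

21

Every atom symbol written in the SMILES (organic subset) is one heavy atom; implicit H are not written.
Heavy atoms by element → C:16, N:1, O:4.
Total: 21.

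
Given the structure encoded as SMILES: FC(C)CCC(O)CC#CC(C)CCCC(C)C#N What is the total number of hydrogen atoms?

26

Walk through each heavy atom and fill implicit hydrogens from standard valence (C 4, N 3, O 2, S 2, halogen 1):
  atom 1: F (halogen, monovalent) → 0 H
  atom 2: C, bond orders sum to 3 (valence 4) → 1 H
  atom 3: C, bond orders sum to 1 (valence 4) → 3 H
  atom 4: C, bond orders sum to 2 (valence 4) → 2 H
  atom 5: C, bond orders sum to 2 (valence 4) → 2 H
  atom 6: C, bond orders sum to 3 (valence 4) → 1 H
  atom 7: O, bond orders sum to 1 (valence 2) → 1 H
  atom 8: C, bond orders sum to 2 (valence 4) → 2 H
  atom 9: C, bond orders sum to 4 (valence 4) → 0 H
  atom 10: C, bond orders sum to 4 (valence 4) → 0 H
  atom 11: C, bond orders sum to 3 (valence 4) → 1 H
  atom 12: C, bond orders sum to 1 (valence 4) → 3 H
  atom 13: C, bond orders sum to 2 (valence 4) → 2 H
  atom 14: C, bond orders sum to 2 (valence 4) → 2 H
  atom 15: C, bond orders sum to 2 (valence 4) → 2 H
  atom 16: C, bond orders sum to 3 (valence 4) → 1 H
  atom 17: C, bond orders sum to 1 (valence 4) → 3 H
  atom 18: C, bond orders sum to 4 (valence 4) → 0 H
  atom 19: N, bond orders sum to 3 (valence 3) → 0 H
Total hydrogens: 26.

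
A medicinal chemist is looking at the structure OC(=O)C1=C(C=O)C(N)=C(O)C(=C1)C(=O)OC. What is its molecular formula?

Walk through each heavy atom and fill implicit hydrogens from standard valence (C 4, N 3, O 2, S 2, halogen 1):
  atom 1: O, bond orders sum to 1 (valence 2) → 1 H
  atom 2: C, bond orders sum to 4 (valence 4) → 0 H
  atom 3: O, bond orders sum to 2 (valence 2) → 0 H
  atom 4: C, bond orders sum to 4 (valence 4) → 0 H
  atom 5: C, bond orders sum to 4 (valence 4) → 0 H
  atom 6: C, bond orders sum to 3 (valence 4) → 1 H
  atom 7: O, bond orders sum to 2 (valence 2) → 0 H
  atom 8: C, bond orders sum to 4 (valence 4) → 0 H
  atom 9: N, bond orders sum to 1 (valence 3) → 2 H
  atom 10: C, bond orders sum to 4 (valence 4) → 0 H
  atom 11: O, bond orders sum to 1 (valence 2) → 1 H
  atom 12: C, bond orders sum to 4 (valence 4) → 0 H
  atom 13: C, bond orders sum to 3 (valence 4) → 1 H
  atom 14: C, bond orders sum to 4 (valence 4) → 0 H
  atom 15: O, bond orders sum to 2 (valence 2) → 0 H
  atom 16: O, bond orders sum to 2 (valence 2) → 0 H
  atom 17: C, bond orders sum to 1 (valence 4) → 3 H
Totals → C:10, H:9, N:1, O:6.

C10H9NO6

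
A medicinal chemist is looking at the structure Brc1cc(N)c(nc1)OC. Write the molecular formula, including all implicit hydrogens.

C6H7BrN2O

Walk through each heavy atom and fill implicit hydrogens from standard valence (C 4, N 3, O 2, S 2, halogen 1); for lowercase aromatic atoms, an aromatic c carries 1 H when it has two neighbours and 0 H with three, and aromatic n carries 0 H:
  atom 1: Br (halogen, monovalent) → 0 H
  atom 2: aromatic c, 3 neighbours → 0 H
  atom 3: aromatic c, 2 neighbours → 1 H
  atom 4: aromatic c, 3 neighbours → 0 H
  atom 5: N, bond orders sum to 1 (valence 3) → 2 H
  atom 6: aromatic c, 3 neighbours → 0 H
  atom 7: aromatic n, 2 neighbours → 0 H
  atom 8: aromatic c, 2 neighbours → 1 H
  atom 9: O, bond orders sum to 2 (valence 2) → 0 H
  atom 10: C, bond orders sum to 1 (valence 4) → 3 H
Totals → C:6, H:7, Br:1, N:2, O:1.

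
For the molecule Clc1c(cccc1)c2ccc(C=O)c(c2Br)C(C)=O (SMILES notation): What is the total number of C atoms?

15

Count every carbon token in the SMILES (each C, including those in ring-closure positions and inside branches).
Carbon count: 15.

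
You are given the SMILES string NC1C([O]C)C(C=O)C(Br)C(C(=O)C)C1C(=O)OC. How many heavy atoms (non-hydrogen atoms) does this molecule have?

19

Every atom symbol written in the SMILES (organic subset) is one heavy atom; implicit H are not written.
Heavy atoms by element → Br:1, C:12, N:1, O:5.
Total: 19.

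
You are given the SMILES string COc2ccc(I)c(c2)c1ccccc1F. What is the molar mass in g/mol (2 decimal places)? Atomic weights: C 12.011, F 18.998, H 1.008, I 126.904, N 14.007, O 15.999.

328.12 g/mol

First, the molecular formula is C13H10FIO (counting implicit H from valence).
  C: 13 × 12.011 = 156.143
  F: 1 × 18.998 = 18.998
  H: 10 × 1.008 = 10.080
  I: 1 × 126.904 = 126.904
  O: 1 × 15.999 = 15.999
Sum: 13×12.011 + 1×18.998 + 10×1.008 + 1×126.904 + 1×15.999 = 328.124 → 328.12 g/mol.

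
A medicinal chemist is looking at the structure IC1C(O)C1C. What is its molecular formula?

C4H7IO

Walk through each heavy atom and fill implicit hydrogens from standard valence (C 4, N 3, O 2, S 2, halogen 1):
  atom 1: I (halogen, monovalent) → 0 H
  atom 2: C, bond orders sum to 3 (valence 4) → 1 H
  atom 3: C, bond orders sum to 3 (valence 4) → 1 H
  atom 4: O, bond orders sum to 1 (valence 2) → 1 H
  atom 5: C, bond orders sum to 3 (valence 4) → 1 H
  atom 6: C, bond orders sum to 1 (valence 4) → 3 H
Totals → C:4, H:7, I:1, O:1.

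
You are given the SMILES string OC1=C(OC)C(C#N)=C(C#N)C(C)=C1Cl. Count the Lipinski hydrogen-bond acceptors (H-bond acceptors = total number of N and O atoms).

N atoms: 2; O atoms: 2.
Lipinski HBA = 2 + 2 = 4.

4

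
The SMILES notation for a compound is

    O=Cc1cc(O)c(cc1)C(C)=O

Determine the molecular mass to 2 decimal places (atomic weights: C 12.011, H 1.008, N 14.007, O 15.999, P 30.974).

164.16 g/mol

First, the molecular formula is C9H8O3 (counting implicit H from valence).
  C: 9 × 12.011 = 108.099
  H: 8 × 1.008 = 8.064
  O: 3 × 15.999 = 47.997
Sum: 9×12.011 + 8×1.008 + 3×15.999 = 164.160 → 164.16 g/mol.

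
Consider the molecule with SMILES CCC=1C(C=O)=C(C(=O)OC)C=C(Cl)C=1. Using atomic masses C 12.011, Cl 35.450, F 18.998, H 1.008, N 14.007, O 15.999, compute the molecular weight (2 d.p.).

First, the molecular formula is C11H11ClO3 (counting implicit H from valence).
  C: 11 × 12.011 = 132.121
  Cl: 1 × 35.450 = 35.450
  H: 11 × 1.008 = 11.088
  O: 3 × 15.999 = 47.997
Sum: 11×12.011 + 1×35.450 + 11×1.008 + 3×15.999 = 226.656 → 226.66 g/mol.

226.66 g/mol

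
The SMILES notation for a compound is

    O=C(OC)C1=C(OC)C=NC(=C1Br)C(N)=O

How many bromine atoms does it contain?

Scan the SMILES for Br atoms (remember two-letter symbols like Cl and Br are single atoms).
Bromine count: 1.

1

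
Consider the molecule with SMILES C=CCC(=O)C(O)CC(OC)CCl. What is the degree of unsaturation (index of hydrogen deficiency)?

Degree of unsaturation = (number of rings) + (number of π bonds).
Ring closures in the SMILES: 0.
π bonds: 2 double bonds (each 1 DoU) → 2 DoU from unsaturation.
Total DoU = 0 + 2 = 2.

2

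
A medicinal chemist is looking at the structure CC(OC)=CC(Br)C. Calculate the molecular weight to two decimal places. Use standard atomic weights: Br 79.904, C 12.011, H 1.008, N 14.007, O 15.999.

First, the molecular formula is C6H11BrO (counting implicit H from valence).
  Br: 1 × 79.904 = 79.904
  C: 6 × 12.011 = 72.066
  H: 11 × 1.008 = 11.088
  O: 1 × 15.999 = 15.999
Sum: 1×79.904 + 6×12.011 + 11×1.008 + 1×15.999 = 179.057 → 179.06 g/mol.

179.06 g/mol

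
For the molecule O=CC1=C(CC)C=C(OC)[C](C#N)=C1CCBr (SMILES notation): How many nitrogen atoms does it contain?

1

Scan the SMILES for N atoms (remember two-letter symbols like Cl and Br are single atoms).
Nitrogen count: 1.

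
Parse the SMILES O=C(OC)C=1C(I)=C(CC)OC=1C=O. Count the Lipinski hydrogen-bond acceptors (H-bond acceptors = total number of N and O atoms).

4

N atoms: 0; O atoms: 4.
Lipinski HBA = 0 + 4 = 4.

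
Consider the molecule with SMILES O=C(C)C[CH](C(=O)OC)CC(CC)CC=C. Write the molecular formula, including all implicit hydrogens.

Walk through each heavy atom and fill implicit hydrogens from standard valence (C 4, N 3, O 2, S 2, halogen 1):
  atom 1: O, bond orders sum to 2 (valence 2) → 0 H
  atom 2: C, bond orders sum to 4 (valence 4) → 0 H
  atom 3: C, bond orders sum to 1 (valence 4) → 3 H
  atom 4: C, bond orders sum to 2 (valence 4) → 2 H
  atom 5: C with explicit H count 1
  atom 6: C, bond orders sum to 4 (valence 4) → 0 H
  atom 7: O, bond orders sum to 2 (valence 2) → 0 H
  atom 8: O, bond orders sum to 2 (valence 2) → 0 H
  atom 9: C, bond orders sum to 1 (valence 4) → 3 H
  atom 10: C, bond orders sum to 2 (valence 4) → 2 H
  atom 11: C, bond orders sum to 3 (valence 4) → 1 H
  atom 12: C, bond orders sum to 2 (valence 4) → 2 H
  atom 13: C, bond orders sum to 1 (valence 4) → 3 H
  atom 14: C, bond orders sum to 2 (valence 4) → 2 H
  atom 15: C, bond orders sum to 3 (valence 4) → 1 H
  atom 16: C, bond orders sum to 2 (valence 4) → 2 H
Totals → C:13, H:22, O:3.

C13H22O3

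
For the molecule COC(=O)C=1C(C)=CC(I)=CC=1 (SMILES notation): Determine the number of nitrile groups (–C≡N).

Scan the SMILES for the nitrile motif — none present.
Groups that are present: 1 ester.

0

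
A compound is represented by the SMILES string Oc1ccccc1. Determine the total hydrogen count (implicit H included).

6

Walk through each heavy atom and fill implicit hydrogens from standard valence (C 4, N 3, O 2, S 2, halogen 1); for lowercase aromatic atoms, an aromatic c carries 1 H when it has two neighbours and 0 H with three, and aromatic n carries 0 H:
  atom 1: O, bond orders sum to 1 (valence 2) → 1 H
  atom 2: aromatic c, 3 neighbours → 0 H
  atom 3: aromatic c, 2 neighbours → 1 H
  atom 4: aromatic c, 2 neighbours → 1 H
  atom 5: aromatic c, 2 neighbours → 1 H
  atom 6: aromatic c, 2 neighbours → 1 H
  atom 7: aromatic c, 2 neighbours → 1 H
Total hydrogens: 6.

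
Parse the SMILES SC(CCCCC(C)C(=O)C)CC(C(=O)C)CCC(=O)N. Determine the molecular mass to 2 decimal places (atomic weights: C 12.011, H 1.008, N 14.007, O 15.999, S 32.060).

315.47 g/mol

First, the molecular formula is C16H29NO3S (counting implicit H from valence).
  C: 16 × 12.011 = 192.176
  H: 29 × 1.008 = 29.232
  N: 1 × 14.007 = 14.007
  O: 3 × 15.999 = 47.997
  S: 1 × 32.060 = 32.060
Sum: 16×12.011 + 29×1.008 + 1×14.007 + 3×15.999 + 1×32.060 = 315.472 → 315.47 g/mol.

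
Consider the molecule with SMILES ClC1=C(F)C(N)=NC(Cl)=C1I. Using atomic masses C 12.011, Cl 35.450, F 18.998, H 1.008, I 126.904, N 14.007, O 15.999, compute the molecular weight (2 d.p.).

306.89 g/mol

First, the molecular formula is C5H2Cl2FIN2 (counting implicit H from valence).
  C: 5 × 12.011 = 60.055
  Cl: 2 × 35.450 = 70.900
  F: 1 × 18.998 = 18.998
  H: 2 × 1.008 = 2.016
  I: 1 × 126.904 = 126.904
  N: 2 × 14.007 = 28.014
Sum: 5×12.011 + 2×35.450 + 1×18.998 + 2×1.008 + 1×126.904 + 2×14.007 = 306.887 → 306.89 g/mol.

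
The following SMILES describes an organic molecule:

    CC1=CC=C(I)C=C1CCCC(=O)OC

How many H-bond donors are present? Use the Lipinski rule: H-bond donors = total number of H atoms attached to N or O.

0

Donors: find every N or O and count the H atoms it carries.
  atom 13 (O): bond orders sum to 2 → 0 H
  atom 14 (O): bond orders sum to 2 → 0 H
Lipinski HBD = 0.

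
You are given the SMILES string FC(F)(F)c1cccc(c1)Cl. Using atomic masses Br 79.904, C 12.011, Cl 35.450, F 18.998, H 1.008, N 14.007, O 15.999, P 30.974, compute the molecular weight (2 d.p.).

180.55 g/mol

First, the molecular formula is C7H4ClF3 (counting implicit H from valence).
  C: 7 × 12.011 = 84.077
  Cl: 1 × 35.450 = 35.450
  F: 3 × 18.998 = 56.994
  H: 4 × 1.008 = 4.032
Sum: 7×12.011 + 1×35.450 + 3×18.998 + 4×1.008 = 180.553 → 180.55 g/mol.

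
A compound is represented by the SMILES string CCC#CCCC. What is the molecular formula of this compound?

C7H12

Walk through each heavy atom and fill implicit hydrogens from standard valence (C 4, N 3, O 2, S 2, halogen 1):
  atom 1: C, bond orders sum to 1 (valence 4) → 3 H
  atom 2: C, bond orders sum to 2 (valence 4) → 2 H
  atom 3: C, bond orders sum to 4 (valence 4) → 0 H
  atom 4: C, bond orders sum to 4 (valence 4) → 0 H
  atom 5: C, bond orders sum to 2 (valence 4) → 2 H
  atom 6: C, bond orders sum to 2 (valence 4) → 2 H
  atom 7: C, bond orders sum to 1 (valence 4) → 3 H
Totals → C:7, H:12.
In Hill order: C7H12.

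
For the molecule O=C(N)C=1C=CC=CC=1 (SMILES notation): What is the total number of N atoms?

1

Scan the SMILES for N atoms (remember two-letter symbols like Cl and Br are single atoms).
Nitrogen count: 1.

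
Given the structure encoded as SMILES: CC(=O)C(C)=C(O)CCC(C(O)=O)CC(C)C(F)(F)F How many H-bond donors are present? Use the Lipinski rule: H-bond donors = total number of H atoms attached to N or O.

Donors: find every N or O and count the H atoms it carries.
  atom 3 (O): bond orders sum to 2 → 0 H
  atom 7 (O): bond orders sum to 1 → 1 H
  atom 12 (O): bond orders sum to 1 → 1 H
  atom 13 (O): bond orders sum to 2 → 0 H
Lipinski HBD = 2.

2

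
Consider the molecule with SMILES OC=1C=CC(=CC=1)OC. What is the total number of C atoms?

Count every carbon token in the SMILES (each C, including those in ring-closure positions and inside branches).
Carbon count: 7.

7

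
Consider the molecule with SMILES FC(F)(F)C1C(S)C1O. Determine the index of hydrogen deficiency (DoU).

Molecular formula: C4H5F3OS.
DoU = (2C + 2 + N − H − X) / 2, where X is the halogen count and O/S are ignored.
    = (2·4 + 2 + 0 − 5 − 3) / 2 = 2 / 2 = 1.

1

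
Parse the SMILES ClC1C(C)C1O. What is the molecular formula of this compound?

Walk through each heavy atom and fill implicit hydrogens from standard valence (C 4, N 3, O 2, S 2, halogen 1):
  atom 1: Cl (halogen, monovalent) → 0 H
  atom 2: C, bond orders sum to 3 (valence 4) → 1 H
  atom 3: C, bond orders sum to 3 (valence 4) → 1 H
  atom 4: C, bond orders sum to 1 (valence 4) → 3 H
  atom 5: C, bond orders sum to 3 (valence 4) → 1 H
  atom 6: O, bond orders sum to 1 (valence 2) → 1 H
Totals → C:4, H:7, Cl:1, O:1.

C4H7ClO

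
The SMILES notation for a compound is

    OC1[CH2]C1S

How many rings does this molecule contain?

1

In SMILES, each pair of matching ring-closure digits denotes one ring-closing bond; the number of such bonds equals the number of independent rings.
Ring-closure bonds here: 1.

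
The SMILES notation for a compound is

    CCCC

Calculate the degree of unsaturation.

0

Degree of unsaturation = (number of rings) + (number of π bonds).
Ring closures in the SMILES: 0.
π bonds: none → 0 DoU from unsaturation.
Total DoU = 0 + 0 = 0.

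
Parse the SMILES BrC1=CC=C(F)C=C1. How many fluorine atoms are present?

1

Scan the SMILES for F atoms (remember two-letter symbols like Cl and Br are single atoms).
Fluorine count: 1.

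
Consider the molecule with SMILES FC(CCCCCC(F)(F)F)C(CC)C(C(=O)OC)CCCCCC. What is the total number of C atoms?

Count every carbon token in the SMILES (each C, including those in ring-closure positions and inside branches).
Carbon count: 19.

19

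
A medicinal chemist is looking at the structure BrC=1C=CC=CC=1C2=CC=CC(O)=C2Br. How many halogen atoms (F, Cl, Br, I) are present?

Halogen atoms appear at heavy-atom positions 1, 15 (2×Br).
Other groups present: 1 hydroxyl.
Halogen count: 2.

2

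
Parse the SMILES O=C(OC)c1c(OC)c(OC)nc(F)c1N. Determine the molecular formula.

Walk through each heavy atom and fill implicit hydrogens from standard valence (C 4, N 3, O 2, S 2, halogen 1); for lowercase aromatic atoms, an aromatic c carries 1 H when it has two neighbours and 0 H with three, and aromatic n carries 0 H:
  atom 1: O, bond orders sum to 2 (valence 2) → 0 H
  atom 2: C, bond orders sum to 4 (valence 4) → 0 H
  atom 3: O, bond orders sum to 2 (valence 2) → 0 H
  atom 4: C, bond orders sum to 1 (valence 4) → 3 H
  atom 5: aromatic c, 3 neighbours → 0 H
  atom 6: aromatic c, 3 neighbours → 0 H
  atom 7: O, bond orders sum to 2 (valence 2) → 0 H
  atom 8: C, bond orders sum to 1 (valence 4) → 3 H
  atom 9: aromatic c, 3 neighbours → 0 H
  atom 10: O, bond orders sum to 2 (valence 2) → 0 H
  atom 11: C, bond orders sum to 1 (valence 4) → 3 H
  atom 12: aromatic n, 2 neighbours → 0 H
  atom 13: aromatic c, 3 neighbours → 0 H
  atom 14: F (halogen, monovalent) → 0 H
  atom 15: aromatic c, 3 neighbours → 0 H
  atom 16: N, bond orders sum to 1 (valence 3) → 2 H
Totals → C:9, H:11, F:1, N:2, O:4.

C9H11FN2O4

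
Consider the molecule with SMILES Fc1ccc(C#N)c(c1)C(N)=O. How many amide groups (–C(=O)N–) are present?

1

The amide motif appears at heavy-atom position 10 in the SMILES.
Other groups present: 1 nitrile.
Amide count: 1.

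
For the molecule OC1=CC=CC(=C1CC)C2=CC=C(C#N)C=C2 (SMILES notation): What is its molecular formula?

Walk through each heavy atom and fill implicit hydrogens from standard valence (C 4, N 3, O 2, S 2, halogen 1):
  atom 1: O, bond orders sum to 1 (valence 2) → 1 H
  atom 2: C, bond orders sum to 4 (valence 4) → 0 H
  atom 3: C, bond orders sum to 3 (valence 4) → 1 H
  atom 4: C, bond orders sum to 3 (valence 4) → 1 H
  atom 5: C, bond orders sum to 3 (valence 4) → 1 H
  atom 6: C, bond orders sum to 4 (valence 4) → 0 H
  atom 7: C, bond orders sum to 4 (valence 4) → 0 H
  atom 8: C, bond orders sum to 2 (valence 4) → 2 H
  atom 9: C, bond orders sum to 1 (valence 4) → 3 H
  atom 10: C, bond orders sum to 4 (valence 4) → 0 H
  atom 11: C, bond orders sum to 3 (valence 4) → 1 H
  atom 12: C, bond orders sum to 3 (valence 4) → 1 H
  atom 13: C, bond orders sum to 4 (valence 4) → 0 H
  atom 14: C, bond orders sum to 4 (valence 4) → 0 H
  atom 15: N, bond orders sum to 3 (valence 3) → 0 H
  atom 16: C, bond orders sum to 3 (valence 4) → 1 H
  atom 17: C, bond orders sum to 3 (valence 4) → 1 H
Totals → C:15, H:13, N:1, O:1.

C15H13NO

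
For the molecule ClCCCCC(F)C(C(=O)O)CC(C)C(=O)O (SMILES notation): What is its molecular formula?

Walk through each heavy atom and fill implicit hydrogens from standard valence (C 4, N 3, O 2, S 2, halogen 1):
  atom 1: Cl (halogen, monovalent) → 0 H
  atom 2: C, bond orders sum to 2 (valence 4) → 2 H
  atom 3: C, bond orders sum to 2 (valence 4) → 2 H
  atom 4: C, bond orders sum to 2 (valence 4) → 2 H
  atom 5: C, bond orders sum to 2 (valence 4) → 2 H
  atom 6: C, bond orders sum to 3 (valence 4) → 1 H
  atom 7: F (halogen, monovalent) → 0 H
  atom 8: C, bond orders sum to 3 (valence 4) → 1 H
  atom 9: C, bond orders sum to 4 (valence 4) → 0 H
  atom 10: O, bond orders sum to 2 (valence 2) → 0 H
  atom 11: O, bond orders sum to 1 (valence 2) → 1 H
  atom 12: C, bond orders sum to 2 (valence 4) → 2 H
  atom 13: C, bond orders sum to 3 (valence 4) → 1 H
  atom 14: C, bond orders sum to 1 (valence 4) → 3 H
  atom 15: C, bond orders sum to 4 (valence 4) → 0 H
  atom 16: O, bond orders sum to 2 (valence 2) → 0 H
  atom 17: O, bond orders sum to 1 (valence 2) → 1 H
Totals → C:11, H:18, Cl:1, F:1, O:4.

C11H18ClFO4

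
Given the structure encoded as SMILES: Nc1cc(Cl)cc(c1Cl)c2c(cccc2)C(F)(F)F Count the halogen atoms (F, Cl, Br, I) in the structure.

Halogen atoms appear at heavy-atom positions 5, 9, 17, 18, 19 (2×Cl, 3×F).
Other groups present: 1 primary amine.
Halogen count: 5.

5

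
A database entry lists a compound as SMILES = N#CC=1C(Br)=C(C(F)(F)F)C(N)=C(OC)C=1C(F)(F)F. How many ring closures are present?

1

In SMILES, each pair of matching ring-closure digits denotes one ring-closing bond; the number of such bonds equals the number of independent rings.
Ring-closure bonds here: 1.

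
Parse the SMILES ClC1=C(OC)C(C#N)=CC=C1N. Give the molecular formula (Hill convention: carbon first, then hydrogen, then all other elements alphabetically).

Walk through each heavy atom and fill implicit hydrogens from standard valence (C 4, N 3, O 2, S 2, halogen 1):
  atom 1: Cl (halogen, monovalent) → 0 H
  atom 2: C, bond orders sum to 4 (valence 4) → 0 H
  atom 3: C, bond orders sum to 4 (valence 4) → 0 H
  atom 4: O, bond orders sum to 2 (valence 2) → 0 H
  atom 5: C, bond orders sum to 1 (valence 4) → 3 H
  atom 6: C, bond orders sum to 4 (valence 4) → 0 H
  atom 7: C, bond orders sum to 4 (valence 4) → 0 H
  atom 8: N, bond orders sum to 3 (valence 3) → 0 H
  atom 9: C, bond orders sum to 3 (valence 4) → 1 H
  atom 10: C, bond orders sum to 3 (valence 4) → 1 H
  atom 11: C, bond orders sum to 4 (valence 4) → 0 H
  atom 12: N, bond orders sum to 1 (valence 3) → 2 H
Totals → C:8, H:7, Cl:1, N:2, O:1.

C8H7ClN2O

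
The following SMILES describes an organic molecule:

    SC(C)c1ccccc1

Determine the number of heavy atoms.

9

Every atom symbol written in the SMILES (organic subset) is one heavy atom; implicit H are not written.
Heavy atoms by element → C:8, S:1.
Total: 9.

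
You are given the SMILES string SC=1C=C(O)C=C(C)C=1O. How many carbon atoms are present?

7

Count every carbon token in the SMILES (each C, including those in ring-closure positions and inside branches).
Carbon count: 7.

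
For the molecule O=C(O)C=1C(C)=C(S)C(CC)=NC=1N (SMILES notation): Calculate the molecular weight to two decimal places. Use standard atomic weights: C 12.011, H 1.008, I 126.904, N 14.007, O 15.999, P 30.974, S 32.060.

212.27 g/mol

First, the molecular formula is C9H12N2O2S (counting implicit H from valence).
  C: 9 × 12.011 = 108.099
  H: 12 × 1.008 = 12.096
  N: 2 × 14.007 = 28.014
  O: 2 × 15.999 = 31.998
  S: 1 × 32.060 = 32.060
Sum: 9×12.011 + 12×1.008 + 2×14.007 + 2×15.999 + 1×32.060 = 212.267 → 212.27 g/mol.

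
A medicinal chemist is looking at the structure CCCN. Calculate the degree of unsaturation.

0

Degree of unsaturation = (number of rings) + (number of π bonds).
Ring closures in the SMILES: 0.
π bonds: none → 0 DoU from unsaturation.
Total DoU = 0 + 0 = 0.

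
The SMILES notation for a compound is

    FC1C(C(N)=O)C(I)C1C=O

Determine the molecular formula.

Walk through each heavy atom and fill implicit hydrogens from standard valence (C 4, N 3, O 2, S 2, halogen 1):
  atom 1: F (halogen, monovalent) → 0 H
  atom 2: C, bond orders sum to 3 (valence 4) → 1 H
  atom 3: C, bond orders sum to 3 (valence 4) → 1 H
  atom 4: C, bond orders sum to 4 (valence 4) → 0 H
  atom 5: N, bond orders sum to 1 (valence 3) → 2 H
  atom 6: O, bond orders sum to 2 (valence 2) → 0 H
  atom 7: C, bond orders sum to 3 (valence 4) → 1 H
  atom 8: I (halogen, monovalent) → 0 H
  atom 9: C, bond orders sum to 3 (valence 4) → 1 H
  atom 10: C, bond orders sum to 3 (valence 4) → 1 H
  atom 11: O, bond orders sum to 2 (valence 2) → 0 H
Totals → C:6, H:7, F:1, I:1, N:1, O:2.

C6H7FINO2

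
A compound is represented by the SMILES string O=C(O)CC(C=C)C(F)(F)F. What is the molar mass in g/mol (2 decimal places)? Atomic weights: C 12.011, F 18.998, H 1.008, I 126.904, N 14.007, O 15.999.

168.11 g/mol

First, the molecular formula is C6H7F3O2 (counting implicit H from valence).
  C: 6 × 12.011 = 72.066
  F: 3 × 18.998 = 56.994
  H: 7 × 1.008 = 7.056
  O: 2 × 15.999 = 31.998
Sum: 6×12.011 + 3×18.998 + 7×1.008 + 2×15.999 = 168.114 → 168.11 g/mol.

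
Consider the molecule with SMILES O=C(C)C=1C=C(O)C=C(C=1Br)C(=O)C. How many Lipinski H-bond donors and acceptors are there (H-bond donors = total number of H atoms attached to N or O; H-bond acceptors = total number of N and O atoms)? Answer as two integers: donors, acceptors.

1, 3

Donors: find every N or O and count the H atoms it carries.
  atom 1 (O): bond orders sum to 2 → 0 H
  atom 7 (O): bond orders sum to 1 → 1 H
  atom 13 (O): bond orders sum to 2 → 0 H
Lipinski HBD = 1.
Acceptors: N atoms = 0, O atoms = 3 → HBA = 3.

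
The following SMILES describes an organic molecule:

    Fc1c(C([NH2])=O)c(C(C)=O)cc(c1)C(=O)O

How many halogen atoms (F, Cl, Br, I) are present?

1

Halogen atoms appear at heavy-atom position 1 (1×F).
Other groups present: 1 amide, 1 carboxylic acid, 1 ketone.
Halogen count: 1.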